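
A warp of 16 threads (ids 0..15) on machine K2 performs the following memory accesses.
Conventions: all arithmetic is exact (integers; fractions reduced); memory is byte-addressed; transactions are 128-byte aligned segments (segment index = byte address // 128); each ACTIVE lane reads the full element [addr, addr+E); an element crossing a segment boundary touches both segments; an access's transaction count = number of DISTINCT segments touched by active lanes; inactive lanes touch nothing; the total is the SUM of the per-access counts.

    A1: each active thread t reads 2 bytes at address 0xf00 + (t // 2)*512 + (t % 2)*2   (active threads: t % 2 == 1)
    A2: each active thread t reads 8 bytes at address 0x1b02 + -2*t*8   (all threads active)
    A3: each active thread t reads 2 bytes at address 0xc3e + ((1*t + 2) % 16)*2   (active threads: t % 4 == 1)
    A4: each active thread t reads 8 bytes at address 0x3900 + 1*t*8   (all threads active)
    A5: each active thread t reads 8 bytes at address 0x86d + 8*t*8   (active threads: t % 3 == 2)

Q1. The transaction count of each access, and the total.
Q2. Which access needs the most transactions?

A1: 8 transactions
A2: 3 transactions
A3: 1 transaction
A4: 1 transaction
A5: 5 transactions

Answer: 8,3,1,1,5; total 18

Answer: A1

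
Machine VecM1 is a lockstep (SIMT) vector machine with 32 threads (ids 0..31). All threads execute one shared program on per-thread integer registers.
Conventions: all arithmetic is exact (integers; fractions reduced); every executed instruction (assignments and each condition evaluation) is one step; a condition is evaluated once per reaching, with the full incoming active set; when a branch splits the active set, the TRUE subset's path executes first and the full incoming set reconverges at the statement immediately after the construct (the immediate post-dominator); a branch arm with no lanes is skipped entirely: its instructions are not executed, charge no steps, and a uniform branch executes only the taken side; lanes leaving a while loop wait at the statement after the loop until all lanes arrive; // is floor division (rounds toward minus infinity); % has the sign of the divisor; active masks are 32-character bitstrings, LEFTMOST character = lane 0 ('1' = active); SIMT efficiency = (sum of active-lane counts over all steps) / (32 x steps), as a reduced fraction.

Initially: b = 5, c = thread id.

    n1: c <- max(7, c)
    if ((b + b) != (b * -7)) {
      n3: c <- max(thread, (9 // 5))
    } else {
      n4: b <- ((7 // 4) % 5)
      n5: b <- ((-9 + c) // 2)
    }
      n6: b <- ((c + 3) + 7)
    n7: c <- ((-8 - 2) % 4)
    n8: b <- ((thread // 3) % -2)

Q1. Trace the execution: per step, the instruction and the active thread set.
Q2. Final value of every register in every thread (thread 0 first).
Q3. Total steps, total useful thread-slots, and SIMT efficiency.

step 0: c <- max(7, c)               11111111111111111111111111111111
step 1: eval ((b + b) != (b * -7))   11111111111111111111111111111111
step 2: c <- max(thread, (9 // 5))   11111111111111111111111111111111
step 3: b <- ((c + 3) + 7)           11111111111111111111111111111111
step 4: c <- ((-8 - 2) % 4)          11111111111111111111111111111111
step 5: b <- ((thread // 3) % -2)    11111111111111111111111111111111

Answer: 6 steps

b: 0,0,0,-1,-1,-1,0,0,0,-1,-1,-1,0,0,0,-1,-1,-1,0,0,0,-1,-1,-1,0,0,0,-1,-1,-1,0,0
c: 2,2,2,2,2,2,2,2,2,2,2,2,2,2,2,2,2,2,2,2,2,2,2,2,2,2,2,2,2,2,2,2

steps = 6; useful = 192; efficiency = 192/192 = 1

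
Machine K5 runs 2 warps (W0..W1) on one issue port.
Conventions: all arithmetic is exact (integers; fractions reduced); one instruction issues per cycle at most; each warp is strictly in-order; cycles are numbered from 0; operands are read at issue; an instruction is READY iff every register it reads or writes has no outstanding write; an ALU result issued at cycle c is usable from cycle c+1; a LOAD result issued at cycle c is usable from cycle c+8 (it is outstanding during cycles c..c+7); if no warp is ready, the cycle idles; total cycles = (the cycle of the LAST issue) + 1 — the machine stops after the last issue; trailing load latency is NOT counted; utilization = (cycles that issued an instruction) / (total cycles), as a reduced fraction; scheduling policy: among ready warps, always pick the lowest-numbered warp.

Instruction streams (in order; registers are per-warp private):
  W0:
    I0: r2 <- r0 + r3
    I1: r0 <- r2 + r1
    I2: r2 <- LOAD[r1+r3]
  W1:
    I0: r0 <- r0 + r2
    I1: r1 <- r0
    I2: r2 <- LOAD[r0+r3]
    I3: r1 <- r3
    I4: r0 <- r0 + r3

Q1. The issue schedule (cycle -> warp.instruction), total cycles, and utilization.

cycle 0: W0.I0
cycle 1: W0.I1
cycle 2: W0.I2
cycle 3: W1.I0
cycle 4: W1.I1
cycle 5: W1.I2
cycle 6: W1.I3
cycle 7: W1.I4

Answer: 8 cycles, utilization 1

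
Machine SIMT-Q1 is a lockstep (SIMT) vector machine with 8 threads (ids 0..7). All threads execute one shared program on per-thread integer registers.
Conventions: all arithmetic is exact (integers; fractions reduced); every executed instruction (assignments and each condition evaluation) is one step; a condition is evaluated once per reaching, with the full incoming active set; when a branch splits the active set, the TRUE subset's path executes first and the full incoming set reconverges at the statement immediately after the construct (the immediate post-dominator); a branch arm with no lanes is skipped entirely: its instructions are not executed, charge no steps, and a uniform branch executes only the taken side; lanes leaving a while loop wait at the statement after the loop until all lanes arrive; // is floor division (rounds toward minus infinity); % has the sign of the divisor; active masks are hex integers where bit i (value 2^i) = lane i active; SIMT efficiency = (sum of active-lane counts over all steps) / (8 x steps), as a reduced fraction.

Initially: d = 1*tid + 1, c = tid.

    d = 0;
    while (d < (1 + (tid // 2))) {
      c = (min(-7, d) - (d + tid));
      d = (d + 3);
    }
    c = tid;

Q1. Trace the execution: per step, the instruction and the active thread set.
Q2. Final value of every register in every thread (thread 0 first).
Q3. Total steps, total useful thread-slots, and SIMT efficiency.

step 0: d <- 0                       0xff
step 1: eval (d < (1 + (tid // 2)))  0xff
step 2: c <- (min(-7, d) - (d + tid)) 0xff
step 3: d <- (d + 3)                 0xff
step 4: eval (d < (1 + (tid // 2)))  0xff
step 5: c <- (min(-7, d) - (d + tid)) 0xc0
step 6: d <- (d + 3)                 0xc0
step 7: eval (d < (1 + (tid // 2)))  0xc0
step 8: c <- tid                     0xff

Answer: 9 steps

d: 3,3,3,3,3,3,6,6
c: 0,1,2,3,4,5,6,7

steps = 9; useful = 54; efficiency = 54/72 = 3/4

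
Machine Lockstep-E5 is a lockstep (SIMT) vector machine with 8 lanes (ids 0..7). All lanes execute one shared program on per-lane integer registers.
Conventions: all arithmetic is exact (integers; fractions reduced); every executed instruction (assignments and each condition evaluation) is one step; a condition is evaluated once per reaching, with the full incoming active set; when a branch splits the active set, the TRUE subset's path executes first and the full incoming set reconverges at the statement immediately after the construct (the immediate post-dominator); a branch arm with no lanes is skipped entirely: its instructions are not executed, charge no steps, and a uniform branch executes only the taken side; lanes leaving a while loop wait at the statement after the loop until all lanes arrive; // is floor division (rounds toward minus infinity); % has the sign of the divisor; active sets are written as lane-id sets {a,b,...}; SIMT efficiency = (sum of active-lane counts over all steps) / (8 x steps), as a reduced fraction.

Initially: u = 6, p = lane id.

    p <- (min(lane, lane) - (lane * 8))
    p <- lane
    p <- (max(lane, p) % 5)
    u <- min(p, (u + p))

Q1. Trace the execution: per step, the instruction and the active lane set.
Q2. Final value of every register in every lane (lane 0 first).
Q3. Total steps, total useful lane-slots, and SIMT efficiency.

step 0: p <- (min(lane, lane) - (lane * 8)) {0,1,2,3,4,5,6,7}
step 1: p <- lane                    {0,1,2,3,4,5,6,7}
step 2: p <- (max(lane, p) % 5)      {0,1,2,3,4,5,6,7}
step 3: u <- min(p, (u + p))         {0,1,2,3,4,5,6,7}

Answer: 4 steps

u: 0,1,2,3,4,0,1,2
p: 0,1,2,3,4,0,1,2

steps = 4; useful = 32; efficiency = 32/32 = 1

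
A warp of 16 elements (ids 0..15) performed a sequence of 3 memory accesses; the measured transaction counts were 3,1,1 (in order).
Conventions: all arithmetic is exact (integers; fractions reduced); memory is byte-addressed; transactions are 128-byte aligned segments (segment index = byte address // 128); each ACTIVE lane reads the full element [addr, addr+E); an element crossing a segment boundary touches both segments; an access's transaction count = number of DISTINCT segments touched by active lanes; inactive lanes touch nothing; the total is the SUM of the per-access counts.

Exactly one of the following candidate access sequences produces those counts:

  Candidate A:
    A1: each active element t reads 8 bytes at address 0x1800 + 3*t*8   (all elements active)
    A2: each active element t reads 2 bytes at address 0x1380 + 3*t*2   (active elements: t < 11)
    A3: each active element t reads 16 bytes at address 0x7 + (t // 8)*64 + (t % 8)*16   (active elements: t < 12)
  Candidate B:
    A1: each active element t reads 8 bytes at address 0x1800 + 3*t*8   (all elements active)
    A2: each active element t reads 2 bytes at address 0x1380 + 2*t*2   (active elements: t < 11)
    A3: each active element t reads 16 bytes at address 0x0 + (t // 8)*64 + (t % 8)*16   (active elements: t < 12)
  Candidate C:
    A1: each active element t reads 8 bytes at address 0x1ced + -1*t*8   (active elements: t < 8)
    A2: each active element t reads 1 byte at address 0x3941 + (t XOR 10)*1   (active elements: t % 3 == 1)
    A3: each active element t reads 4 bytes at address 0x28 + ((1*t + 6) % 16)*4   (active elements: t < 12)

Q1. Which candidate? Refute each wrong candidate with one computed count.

A: A3 gives 2 transactions, not 1
C: A1 gives 1 transaction, not 3
B: all counts match (3,1,1)

Answer: B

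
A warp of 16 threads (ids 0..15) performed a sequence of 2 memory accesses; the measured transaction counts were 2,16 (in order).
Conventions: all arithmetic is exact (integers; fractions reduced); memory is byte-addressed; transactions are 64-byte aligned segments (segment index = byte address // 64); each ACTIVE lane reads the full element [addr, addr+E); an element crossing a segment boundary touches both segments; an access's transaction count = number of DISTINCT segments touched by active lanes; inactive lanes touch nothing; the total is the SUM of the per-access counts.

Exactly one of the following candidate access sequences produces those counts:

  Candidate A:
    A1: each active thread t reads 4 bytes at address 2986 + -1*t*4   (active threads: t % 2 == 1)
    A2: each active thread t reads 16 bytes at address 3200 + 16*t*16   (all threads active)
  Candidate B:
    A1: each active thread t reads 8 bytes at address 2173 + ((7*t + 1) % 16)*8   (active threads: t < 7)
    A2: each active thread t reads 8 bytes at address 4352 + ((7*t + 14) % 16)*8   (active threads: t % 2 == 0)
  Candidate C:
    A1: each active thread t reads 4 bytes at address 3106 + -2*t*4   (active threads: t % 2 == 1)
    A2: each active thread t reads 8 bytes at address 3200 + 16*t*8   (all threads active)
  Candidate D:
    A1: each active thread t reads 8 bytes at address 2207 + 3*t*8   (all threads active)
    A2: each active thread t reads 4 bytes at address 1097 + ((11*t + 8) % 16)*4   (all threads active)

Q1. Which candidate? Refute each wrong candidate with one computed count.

B: A2 gives 2 transactions, not 16
C: A1 gives 3 transactions, not 2
D: A1 gives 7 transactions, not 2
A: all counts match (2,16)

Answer: A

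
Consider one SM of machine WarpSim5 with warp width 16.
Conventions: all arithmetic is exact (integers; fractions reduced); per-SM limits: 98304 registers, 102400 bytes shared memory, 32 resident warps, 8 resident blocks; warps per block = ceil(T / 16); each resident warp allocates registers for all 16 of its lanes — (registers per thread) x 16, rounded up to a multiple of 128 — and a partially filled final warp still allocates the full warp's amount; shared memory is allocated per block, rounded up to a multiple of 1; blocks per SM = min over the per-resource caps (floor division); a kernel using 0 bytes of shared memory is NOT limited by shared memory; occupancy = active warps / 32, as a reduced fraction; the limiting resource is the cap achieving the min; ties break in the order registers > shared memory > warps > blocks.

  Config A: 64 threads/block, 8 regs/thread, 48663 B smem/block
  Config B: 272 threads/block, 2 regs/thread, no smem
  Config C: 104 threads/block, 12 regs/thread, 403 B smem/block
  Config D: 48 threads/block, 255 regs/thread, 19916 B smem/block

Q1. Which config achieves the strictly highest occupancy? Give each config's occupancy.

occupancies: A 1/4, B 17/32, C 7/8, D 15/32

Answer: C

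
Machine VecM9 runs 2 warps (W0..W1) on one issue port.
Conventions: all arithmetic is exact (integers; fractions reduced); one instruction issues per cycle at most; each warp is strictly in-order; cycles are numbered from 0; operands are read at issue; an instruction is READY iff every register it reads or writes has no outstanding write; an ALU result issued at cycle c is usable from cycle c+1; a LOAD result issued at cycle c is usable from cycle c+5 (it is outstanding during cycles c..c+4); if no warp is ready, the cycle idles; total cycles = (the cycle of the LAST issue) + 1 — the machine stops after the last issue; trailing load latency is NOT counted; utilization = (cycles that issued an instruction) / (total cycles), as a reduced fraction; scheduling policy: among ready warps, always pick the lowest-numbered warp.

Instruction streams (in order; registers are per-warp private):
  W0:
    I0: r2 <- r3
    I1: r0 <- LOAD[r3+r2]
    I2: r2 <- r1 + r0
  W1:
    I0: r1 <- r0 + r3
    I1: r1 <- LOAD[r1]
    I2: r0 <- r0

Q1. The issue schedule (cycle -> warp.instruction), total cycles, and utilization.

cycle 0: W0.I0
cycle 1: W0.I1
cycle 2: W1.I0
cycle 3: W1.I1
cycle 4: W1.I2
cycle 5: idle
cycle 6: W0.I2

Answer: 7 cycles, utilization 6/7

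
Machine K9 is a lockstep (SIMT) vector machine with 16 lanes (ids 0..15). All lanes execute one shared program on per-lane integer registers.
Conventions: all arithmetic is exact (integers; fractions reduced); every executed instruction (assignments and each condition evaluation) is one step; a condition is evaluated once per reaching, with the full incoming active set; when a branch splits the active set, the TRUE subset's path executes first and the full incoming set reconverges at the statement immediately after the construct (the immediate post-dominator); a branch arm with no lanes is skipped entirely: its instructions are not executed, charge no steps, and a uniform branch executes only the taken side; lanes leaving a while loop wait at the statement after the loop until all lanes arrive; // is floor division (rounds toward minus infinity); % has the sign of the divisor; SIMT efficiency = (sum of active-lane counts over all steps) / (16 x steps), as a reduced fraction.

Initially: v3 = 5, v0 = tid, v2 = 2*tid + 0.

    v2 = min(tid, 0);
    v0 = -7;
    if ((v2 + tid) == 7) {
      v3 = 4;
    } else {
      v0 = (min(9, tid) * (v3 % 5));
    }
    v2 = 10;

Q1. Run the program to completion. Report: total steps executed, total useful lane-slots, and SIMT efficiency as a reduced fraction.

Answer: 6 steps, 80 useful, 5/6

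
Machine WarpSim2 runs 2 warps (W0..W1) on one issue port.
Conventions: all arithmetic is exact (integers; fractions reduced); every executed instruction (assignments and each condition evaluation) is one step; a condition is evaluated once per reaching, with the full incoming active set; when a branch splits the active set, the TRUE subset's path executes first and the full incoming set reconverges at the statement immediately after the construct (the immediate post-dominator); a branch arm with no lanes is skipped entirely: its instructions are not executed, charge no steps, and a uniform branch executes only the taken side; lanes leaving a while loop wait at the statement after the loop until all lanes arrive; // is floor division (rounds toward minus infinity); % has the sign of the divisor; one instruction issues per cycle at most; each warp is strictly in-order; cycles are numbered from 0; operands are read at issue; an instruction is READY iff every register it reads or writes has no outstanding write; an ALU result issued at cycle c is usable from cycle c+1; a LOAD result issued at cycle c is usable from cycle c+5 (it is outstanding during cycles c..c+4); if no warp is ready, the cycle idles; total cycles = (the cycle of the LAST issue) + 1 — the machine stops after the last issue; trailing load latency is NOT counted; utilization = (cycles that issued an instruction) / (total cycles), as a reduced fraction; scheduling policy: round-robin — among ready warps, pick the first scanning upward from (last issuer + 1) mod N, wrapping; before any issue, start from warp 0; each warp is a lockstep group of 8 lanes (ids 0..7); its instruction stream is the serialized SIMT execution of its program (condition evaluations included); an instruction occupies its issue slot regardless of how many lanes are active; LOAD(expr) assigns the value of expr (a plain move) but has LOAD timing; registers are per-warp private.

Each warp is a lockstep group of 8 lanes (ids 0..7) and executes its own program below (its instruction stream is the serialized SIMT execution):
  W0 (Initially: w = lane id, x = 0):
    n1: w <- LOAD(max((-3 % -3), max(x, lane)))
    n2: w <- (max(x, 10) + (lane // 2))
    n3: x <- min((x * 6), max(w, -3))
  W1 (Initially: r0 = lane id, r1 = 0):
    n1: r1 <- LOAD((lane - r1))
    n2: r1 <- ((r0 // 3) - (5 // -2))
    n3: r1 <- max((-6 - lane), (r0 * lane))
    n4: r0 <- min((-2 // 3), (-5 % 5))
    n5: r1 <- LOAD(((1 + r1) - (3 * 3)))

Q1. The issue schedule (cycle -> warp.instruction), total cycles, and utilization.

cycle 0: W0.I0
cycle 1: W1.I0
cycle 2: idle
cycle 3: idle
cycle 4: idle
cycle 5: W0.I1
cycle 6: W1.I1
cycle 7: W0.I2
cycle 8: W1.I2
cycle 9: W1.I3
cycle 10: W1.I4

Answer: 11 cycles, utilization 8/11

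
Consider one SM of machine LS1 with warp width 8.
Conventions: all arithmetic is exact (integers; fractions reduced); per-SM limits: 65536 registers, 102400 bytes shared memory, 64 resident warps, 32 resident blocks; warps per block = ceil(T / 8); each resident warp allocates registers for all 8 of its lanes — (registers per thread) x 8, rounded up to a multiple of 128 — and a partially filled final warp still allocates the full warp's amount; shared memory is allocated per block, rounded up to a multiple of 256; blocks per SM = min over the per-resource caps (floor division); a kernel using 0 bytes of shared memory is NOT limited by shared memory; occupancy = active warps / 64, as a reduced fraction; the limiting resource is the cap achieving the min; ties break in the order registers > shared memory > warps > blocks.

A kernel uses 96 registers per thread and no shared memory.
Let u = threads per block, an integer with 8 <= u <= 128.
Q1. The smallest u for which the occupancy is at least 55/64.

Answer: u = 9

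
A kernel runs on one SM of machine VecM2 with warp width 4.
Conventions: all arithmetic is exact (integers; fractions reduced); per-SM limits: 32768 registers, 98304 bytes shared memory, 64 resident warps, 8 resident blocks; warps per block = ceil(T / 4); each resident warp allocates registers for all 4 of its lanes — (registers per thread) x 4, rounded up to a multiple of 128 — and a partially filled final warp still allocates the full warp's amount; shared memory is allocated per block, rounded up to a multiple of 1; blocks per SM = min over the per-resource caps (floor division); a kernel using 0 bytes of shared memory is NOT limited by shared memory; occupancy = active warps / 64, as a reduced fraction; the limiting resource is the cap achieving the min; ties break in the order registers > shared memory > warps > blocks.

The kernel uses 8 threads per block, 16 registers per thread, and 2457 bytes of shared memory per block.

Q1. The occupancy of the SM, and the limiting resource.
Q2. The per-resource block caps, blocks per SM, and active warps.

Answer: occupancy 1/4, limited by blocks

registers: 128 blocks
shared memory: 40 blocks
warps: 32 blocks
blocks: 8 blocks

Answer: 8 blocks, 16 active warps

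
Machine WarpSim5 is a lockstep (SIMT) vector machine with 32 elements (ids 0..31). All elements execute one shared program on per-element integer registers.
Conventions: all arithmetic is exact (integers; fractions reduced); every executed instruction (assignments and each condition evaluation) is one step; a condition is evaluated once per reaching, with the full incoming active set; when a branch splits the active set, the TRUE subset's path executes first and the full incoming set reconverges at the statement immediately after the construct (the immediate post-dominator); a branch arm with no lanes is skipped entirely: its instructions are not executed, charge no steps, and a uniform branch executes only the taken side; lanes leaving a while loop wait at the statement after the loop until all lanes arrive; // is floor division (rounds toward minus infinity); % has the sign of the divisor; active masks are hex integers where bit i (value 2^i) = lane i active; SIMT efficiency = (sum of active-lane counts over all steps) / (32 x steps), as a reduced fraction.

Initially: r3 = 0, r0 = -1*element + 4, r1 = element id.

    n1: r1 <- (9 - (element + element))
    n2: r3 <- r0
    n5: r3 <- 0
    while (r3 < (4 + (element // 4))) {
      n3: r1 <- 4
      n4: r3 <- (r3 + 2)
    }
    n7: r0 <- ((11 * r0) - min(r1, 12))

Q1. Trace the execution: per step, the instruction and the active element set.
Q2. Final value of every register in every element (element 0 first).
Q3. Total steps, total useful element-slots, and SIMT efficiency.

step 0: r1 <- (9 - (element + element)) 0xffffffff
step 1: r3 <- r0                     0xffffffff
step 2: r3 <- 0                      0xffffffff
step 3: eval (r3 < (4 + (element // 4))) 0xffffffff
step 4: r1 <- 4                      0xffffffff
step 5: r3 <- (r3 + 2)               0xffffffff
step 6: eval (r3 < (4 + (element // 4))) 0xffffffff
step 7: r1 <- 4                      0xffffffff
step 8: r3 <- (r3 + 2)               0xffffffff
step 9: eval (r3 < (4 + (element // 4))) 0xffffffff
step 10: r1 <- 4                      0xfffffff0
step 11: r3 <- (r3 + 2)               0xfffffff0
step 12: eval (r3 < (4 + (element // 4))) 0xfffffff0
step 13: r1 <- 4                      0xfffff000
step 14: r3 <- (r3 + 2)               0xfffff000
step 15: eval (r3 < (4 + (element // 4))) 0xfffff000
step 16: r1 <- 4                      0xfff00000
step 17: r3 <- (r3 + 2)               0xfff00000
step 18: eval (r3 < (4 + (element // 4))) 0xfff00000
step 19: r1 <- 4                      0xf0000000
step 20: r3 <- (r3 + 2)               0xf0000000
step 21: eval (r3 < (4 + (element // 4))) 0xf0000000
step 22: r0 <- ((11 * r0) - min(r1, 12)) 0xffffffff

Answer: 23 steps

r3: 4,4,4,4,6,6,6,6,6,6,6,6,8,8,8,8,8,8,8,8,10,10,10,10,10,10,10,10,12,12,12,12
r0: 40,29,18,7,-4,-15,-26,-37,-48,-59,-70,-81,-92,-103,-114,-125,-136,-147,-158,-169,-180,-191,-202,-213,-224,-235,-246,-257,-268,-279,-290,-301
r1: 4,4,4,4,4,4,4,4,4,4,4,4,4,4,4,4,4,4,4,4,4,4,4,4,4,4,4,4,4,4,4,4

steps = 23; useful = 544; efficiency = 544/736 = 17/23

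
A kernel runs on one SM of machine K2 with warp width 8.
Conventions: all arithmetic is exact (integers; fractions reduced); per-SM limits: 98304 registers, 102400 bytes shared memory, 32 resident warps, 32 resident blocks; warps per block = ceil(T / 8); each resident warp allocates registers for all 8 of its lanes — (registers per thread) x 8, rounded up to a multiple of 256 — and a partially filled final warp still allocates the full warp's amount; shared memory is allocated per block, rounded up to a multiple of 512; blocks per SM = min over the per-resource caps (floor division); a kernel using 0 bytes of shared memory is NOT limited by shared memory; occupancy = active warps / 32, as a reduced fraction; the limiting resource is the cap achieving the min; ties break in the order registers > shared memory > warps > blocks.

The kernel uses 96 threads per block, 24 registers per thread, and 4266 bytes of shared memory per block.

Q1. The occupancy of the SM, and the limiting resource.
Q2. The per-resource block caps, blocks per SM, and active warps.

Answer: occupancy 3/4, limited by warps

registers: 32 blocks
shared memory: 22 blocks
warps: 2 blocks
blocks: 32 blocks

Answer: 2 blocks, 24 active warps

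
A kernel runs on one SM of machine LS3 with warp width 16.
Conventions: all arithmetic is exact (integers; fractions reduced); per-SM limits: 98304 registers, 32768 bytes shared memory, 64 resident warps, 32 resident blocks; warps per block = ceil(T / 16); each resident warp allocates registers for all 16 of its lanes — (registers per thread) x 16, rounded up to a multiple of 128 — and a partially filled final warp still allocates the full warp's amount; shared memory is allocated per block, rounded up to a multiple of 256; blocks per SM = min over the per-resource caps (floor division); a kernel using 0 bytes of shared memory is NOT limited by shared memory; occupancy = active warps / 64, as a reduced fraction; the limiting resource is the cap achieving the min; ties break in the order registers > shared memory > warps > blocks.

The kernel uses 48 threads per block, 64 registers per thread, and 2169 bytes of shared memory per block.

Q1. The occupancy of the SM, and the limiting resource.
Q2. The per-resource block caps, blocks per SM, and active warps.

Answer: occupancy 21/32, limited by shared memory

registers: 32 blocks
shared memory: 14 blocks
warps: 21 blocks
blocks: 32 blocks

Answer: 14 blocks, 42 active warps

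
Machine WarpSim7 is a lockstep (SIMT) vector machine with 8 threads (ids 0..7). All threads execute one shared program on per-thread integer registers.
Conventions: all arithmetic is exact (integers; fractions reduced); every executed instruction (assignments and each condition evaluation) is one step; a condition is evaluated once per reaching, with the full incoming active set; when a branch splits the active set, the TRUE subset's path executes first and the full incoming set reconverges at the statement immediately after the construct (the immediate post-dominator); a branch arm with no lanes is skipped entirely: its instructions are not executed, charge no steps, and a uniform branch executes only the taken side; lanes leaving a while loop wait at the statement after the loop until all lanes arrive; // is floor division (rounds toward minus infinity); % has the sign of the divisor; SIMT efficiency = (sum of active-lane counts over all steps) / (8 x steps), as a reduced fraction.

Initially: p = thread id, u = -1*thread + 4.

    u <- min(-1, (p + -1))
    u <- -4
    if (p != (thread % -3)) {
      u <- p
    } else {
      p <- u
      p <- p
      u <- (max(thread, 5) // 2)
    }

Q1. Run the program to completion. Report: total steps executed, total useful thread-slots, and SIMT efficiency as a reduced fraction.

Answer: 7 steps, 34 useful, 17/28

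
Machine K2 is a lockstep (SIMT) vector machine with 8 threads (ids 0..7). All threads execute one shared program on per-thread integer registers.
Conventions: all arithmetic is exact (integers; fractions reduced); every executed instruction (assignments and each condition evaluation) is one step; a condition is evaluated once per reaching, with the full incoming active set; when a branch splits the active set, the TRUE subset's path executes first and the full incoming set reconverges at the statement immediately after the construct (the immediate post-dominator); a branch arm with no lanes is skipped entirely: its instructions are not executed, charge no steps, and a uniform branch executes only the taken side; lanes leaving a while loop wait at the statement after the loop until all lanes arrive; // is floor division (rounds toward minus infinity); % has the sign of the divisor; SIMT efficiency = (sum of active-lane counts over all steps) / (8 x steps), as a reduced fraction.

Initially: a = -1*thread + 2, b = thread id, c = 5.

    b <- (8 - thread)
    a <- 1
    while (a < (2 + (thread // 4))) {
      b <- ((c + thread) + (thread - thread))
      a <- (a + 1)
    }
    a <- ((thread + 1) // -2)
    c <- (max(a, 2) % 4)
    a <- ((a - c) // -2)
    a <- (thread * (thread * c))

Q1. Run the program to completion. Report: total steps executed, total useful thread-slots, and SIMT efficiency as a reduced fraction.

Answer: 13 steps, 92 useful, 23/26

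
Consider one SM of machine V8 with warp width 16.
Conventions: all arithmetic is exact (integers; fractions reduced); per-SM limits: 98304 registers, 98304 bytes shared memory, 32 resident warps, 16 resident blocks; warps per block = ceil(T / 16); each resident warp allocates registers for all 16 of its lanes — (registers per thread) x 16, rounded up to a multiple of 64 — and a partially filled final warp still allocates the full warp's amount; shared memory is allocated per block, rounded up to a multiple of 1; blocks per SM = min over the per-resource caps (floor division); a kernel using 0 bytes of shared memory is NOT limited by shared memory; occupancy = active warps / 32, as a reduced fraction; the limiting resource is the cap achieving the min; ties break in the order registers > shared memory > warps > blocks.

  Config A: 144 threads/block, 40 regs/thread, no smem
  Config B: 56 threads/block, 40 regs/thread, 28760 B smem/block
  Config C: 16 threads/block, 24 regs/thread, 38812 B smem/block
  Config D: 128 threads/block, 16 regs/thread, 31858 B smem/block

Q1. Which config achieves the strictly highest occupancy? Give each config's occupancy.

occupancies: A 27/32, B 3/8, C 1/16, D 3/4

Answer: A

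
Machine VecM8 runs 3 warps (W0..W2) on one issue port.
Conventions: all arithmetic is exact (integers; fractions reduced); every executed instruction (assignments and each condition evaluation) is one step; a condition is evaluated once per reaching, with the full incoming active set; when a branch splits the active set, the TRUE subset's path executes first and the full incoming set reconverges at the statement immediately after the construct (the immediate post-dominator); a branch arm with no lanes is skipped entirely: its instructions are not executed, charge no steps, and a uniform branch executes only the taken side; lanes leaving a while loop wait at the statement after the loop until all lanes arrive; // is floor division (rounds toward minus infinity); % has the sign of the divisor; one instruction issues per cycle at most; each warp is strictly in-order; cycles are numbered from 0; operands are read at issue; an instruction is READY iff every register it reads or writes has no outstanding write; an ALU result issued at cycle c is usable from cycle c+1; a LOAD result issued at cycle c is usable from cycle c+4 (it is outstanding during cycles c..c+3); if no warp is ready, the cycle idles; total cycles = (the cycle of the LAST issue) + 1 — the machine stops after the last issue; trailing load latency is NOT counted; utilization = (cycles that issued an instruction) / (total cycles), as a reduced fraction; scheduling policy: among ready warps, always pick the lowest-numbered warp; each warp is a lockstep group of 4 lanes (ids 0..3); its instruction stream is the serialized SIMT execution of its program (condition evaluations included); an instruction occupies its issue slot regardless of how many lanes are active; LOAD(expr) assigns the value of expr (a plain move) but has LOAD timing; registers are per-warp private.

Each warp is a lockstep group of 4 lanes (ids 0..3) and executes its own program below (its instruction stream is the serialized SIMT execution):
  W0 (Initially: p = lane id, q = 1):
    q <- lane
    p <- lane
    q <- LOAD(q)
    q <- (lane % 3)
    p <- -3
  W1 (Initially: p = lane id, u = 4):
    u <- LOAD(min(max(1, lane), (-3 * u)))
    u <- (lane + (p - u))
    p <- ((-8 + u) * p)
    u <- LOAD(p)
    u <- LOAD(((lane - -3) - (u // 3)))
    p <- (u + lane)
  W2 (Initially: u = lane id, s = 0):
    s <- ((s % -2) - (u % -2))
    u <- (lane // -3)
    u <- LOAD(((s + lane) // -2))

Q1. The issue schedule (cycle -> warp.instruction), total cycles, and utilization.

cycle 0: W0.I0
cycle 1: W0.I1
cycle 2: W0.I2
cycle 3: W1.I0
cycle 4: W2.I0
cycle 5: W2.I1
cycle 6: W0.I3
cycle 7: W0.I4
cycle 8: W1.I1
cycle 9: W1.I2
cycle 10: W1.I3
cycle 11: W2.I2
cycle 12: idle
cycle 13: idle
cycle 14: W1.I4
cycle 15: idle
cycle 16: idle
cycle 17: idle
cycle 18: W1.I5

Answer: 19 cycles, utilization 14/19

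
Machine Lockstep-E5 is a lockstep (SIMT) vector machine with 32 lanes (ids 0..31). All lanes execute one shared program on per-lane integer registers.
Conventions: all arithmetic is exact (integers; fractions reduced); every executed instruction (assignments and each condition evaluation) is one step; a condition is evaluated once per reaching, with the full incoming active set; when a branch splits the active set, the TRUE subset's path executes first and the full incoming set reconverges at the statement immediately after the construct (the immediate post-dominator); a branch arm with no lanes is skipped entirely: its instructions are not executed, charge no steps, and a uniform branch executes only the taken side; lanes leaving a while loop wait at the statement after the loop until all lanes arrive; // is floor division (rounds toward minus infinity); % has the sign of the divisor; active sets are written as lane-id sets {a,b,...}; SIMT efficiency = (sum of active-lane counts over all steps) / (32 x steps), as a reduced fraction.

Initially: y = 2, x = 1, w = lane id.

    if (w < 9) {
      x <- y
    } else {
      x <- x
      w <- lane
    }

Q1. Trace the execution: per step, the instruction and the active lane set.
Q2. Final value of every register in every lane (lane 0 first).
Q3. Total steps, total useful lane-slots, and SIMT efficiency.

step 0: eval (w < 9)                 {0,1,2,3,4,5,6,7,8,9,10,11,12,13,14,15,16,17,18,19,20,21,22,23,24,25,26,27,28,29,30,31}
step 1: x <- y                       {0,1,2,3,4,5,6,7,8}
step 2: x <- x                       {9,10,11,12,13,14,15,16,17,18,19,20,21,22,23,24,25,26,27,28,29,30,31}
step 3: w <- lane                    {9,10,11,12,13,14,15,16,17,18,19,20,21,22,23,24,25,26,27,28,29,30,31}

Answer: 4 steps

y: 2,2,2,2,2,2,2,2,2,2,2,2,2,2,2,2,2,2,2,2,2,2,2,2,2,2,2,2,2,2,2,2
x: 2,2,2,2,2,2,2,2,2,1,1,1,1,1,1,1,1,1,1,1,1,1,1,1,1,1,1,1,1,1,1,1
w: 0,1,2,3,4,5,6,7,8,9,10,11,12,13,14,15,16,17,18,19,20,21,22,23,24,25,26,27,28,29,30,31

steps = 4; useful = 87; efficiency = 87/128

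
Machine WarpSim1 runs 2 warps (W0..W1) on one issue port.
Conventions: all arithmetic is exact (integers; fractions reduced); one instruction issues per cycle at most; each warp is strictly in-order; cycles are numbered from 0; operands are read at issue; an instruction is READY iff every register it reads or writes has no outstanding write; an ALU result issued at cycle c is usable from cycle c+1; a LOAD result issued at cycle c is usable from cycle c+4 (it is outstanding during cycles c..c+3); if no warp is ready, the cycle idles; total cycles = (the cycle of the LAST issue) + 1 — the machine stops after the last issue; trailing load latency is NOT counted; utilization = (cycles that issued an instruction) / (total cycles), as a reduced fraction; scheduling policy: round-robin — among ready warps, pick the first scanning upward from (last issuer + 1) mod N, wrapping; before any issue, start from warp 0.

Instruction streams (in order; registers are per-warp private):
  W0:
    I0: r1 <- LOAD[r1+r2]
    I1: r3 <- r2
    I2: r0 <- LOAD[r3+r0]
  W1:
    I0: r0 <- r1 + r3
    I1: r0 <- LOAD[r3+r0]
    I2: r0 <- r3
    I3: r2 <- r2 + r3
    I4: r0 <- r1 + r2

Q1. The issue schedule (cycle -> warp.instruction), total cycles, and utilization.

cycle 0: W0.I0
cycle 1: W1.I0
cycle 2: W0.I1
cycle 3: W1.I1
cycle 4: W0.I2
cycle 5: idle
cycle 6: idle
cycle 7: W1.I2
cycle 8: W1.I3
cycle 9: W1.I4

Answer: 10 cycles, utilization 4/5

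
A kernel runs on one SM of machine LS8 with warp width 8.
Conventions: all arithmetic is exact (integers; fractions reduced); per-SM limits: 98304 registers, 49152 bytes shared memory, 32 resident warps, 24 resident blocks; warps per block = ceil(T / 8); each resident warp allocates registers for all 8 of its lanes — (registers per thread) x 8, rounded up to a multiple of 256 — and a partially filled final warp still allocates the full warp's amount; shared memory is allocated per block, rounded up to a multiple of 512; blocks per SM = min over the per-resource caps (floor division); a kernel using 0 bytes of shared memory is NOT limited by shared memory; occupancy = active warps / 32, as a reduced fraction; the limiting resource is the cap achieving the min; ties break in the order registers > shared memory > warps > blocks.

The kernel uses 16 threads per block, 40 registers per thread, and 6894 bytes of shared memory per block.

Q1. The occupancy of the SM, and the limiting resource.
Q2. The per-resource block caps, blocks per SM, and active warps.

Answer: occupancy 3/8, limited by shared memory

registers: 96 blocks
shared memory: 6 blocks
warps: 16 blocks
blocks: 24 blocks

Answer: 6 blocks, 12 active warps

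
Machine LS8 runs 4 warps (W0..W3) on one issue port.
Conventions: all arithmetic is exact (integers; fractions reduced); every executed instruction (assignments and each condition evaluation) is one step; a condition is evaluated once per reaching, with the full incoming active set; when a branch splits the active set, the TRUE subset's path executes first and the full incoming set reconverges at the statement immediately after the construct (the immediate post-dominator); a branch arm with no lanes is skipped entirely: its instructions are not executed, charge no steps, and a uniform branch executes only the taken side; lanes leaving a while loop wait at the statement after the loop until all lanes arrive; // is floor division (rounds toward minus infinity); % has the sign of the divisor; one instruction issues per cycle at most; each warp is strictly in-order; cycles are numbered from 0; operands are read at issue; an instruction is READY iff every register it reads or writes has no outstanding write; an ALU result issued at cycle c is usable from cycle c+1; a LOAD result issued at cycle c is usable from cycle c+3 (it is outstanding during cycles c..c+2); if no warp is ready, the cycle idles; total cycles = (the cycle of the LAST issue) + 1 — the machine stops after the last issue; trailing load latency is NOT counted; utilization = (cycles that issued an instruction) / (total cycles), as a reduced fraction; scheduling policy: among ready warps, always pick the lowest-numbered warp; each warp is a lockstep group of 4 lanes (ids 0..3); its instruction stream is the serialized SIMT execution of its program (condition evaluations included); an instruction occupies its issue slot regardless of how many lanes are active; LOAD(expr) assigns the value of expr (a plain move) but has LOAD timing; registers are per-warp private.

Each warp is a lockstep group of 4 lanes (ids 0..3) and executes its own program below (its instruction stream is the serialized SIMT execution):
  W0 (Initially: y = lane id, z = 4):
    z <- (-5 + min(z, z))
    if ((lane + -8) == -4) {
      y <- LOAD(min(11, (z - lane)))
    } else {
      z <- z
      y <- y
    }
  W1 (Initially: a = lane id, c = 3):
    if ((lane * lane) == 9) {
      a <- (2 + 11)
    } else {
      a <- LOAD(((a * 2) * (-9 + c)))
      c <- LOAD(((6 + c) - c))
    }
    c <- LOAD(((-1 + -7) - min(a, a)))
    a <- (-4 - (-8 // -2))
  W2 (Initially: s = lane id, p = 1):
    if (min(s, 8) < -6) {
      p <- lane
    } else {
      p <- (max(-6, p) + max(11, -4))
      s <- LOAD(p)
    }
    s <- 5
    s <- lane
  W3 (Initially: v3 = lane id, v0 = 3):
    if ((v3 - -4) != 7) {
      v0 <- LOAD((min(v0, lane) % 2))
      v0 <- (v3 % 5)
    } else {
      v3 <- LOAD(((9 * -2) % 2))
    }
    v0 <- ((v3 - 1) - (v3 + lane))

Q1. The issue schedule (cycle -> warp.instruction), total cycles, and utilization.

cycle 0: W0.I0
cycle 1: W0.I1
cycle 2: W0.I2
cycle 3: W0.I3
cycle 4: W1.I0
cycle 5: W1.I1
cycle 6: W1.I2
cycle 7: W1.I3
cycle 8: W2.I0
cycle 9: W2.I1
cycle 10: W1.I4
cycle 11: W1.I5
cycle 12: W2.I2
cycle 13: W3.I0
cycle 14: W3.I1
cycle 15: W2.I3
cycle 16: W2.I4
cycle 17: W3.I2
cycle 18: W3.I3
cycle 19: idle
cycle 20: idle
cycle 21: W3.I4

Answer: 22 cycles, utilization 10/11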